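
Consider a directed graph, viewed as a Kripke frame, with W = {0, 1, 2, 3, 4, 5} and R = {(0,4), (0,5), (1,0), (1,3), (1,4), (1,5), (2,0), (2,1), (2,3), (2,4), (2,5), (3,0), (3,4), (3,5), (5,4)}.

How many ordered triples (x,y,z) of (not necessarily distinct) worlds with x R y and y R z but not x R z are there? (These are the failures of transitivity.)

R is transitive; there are no such tuples.

0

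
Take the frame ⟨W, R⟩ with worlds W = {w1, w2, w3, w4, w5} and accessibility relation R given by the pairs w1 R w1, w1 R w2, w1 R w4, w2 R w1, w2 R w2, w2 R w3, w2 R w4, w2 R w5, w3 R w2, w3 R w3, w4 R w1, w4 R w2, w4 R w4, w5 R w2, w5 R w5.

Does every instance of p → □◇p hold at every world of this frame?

Axiom B corresponds to the accessibility relation being symmetric.
Symmetric: yes — every pair in R has its reverse in R.

Yes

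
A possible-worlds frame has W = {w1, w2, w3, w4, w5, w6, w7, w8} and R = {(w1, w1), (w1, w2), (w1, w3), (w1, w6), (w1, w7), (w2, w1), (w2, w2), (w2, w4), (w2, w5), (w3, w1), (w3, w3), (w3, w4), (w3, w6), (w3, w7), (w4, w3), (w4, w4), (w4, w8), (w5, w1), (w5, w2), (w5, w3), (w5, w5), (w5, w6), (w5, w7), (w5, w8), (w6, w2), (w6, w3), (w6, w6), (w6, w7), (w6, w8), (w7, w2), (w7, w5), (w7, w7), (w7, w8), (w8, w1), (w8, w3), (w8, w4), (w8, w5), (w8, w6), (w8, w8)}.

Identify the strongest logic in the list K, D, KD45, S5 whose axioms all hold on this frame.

D

Serial (axiom D): yes — every world has a successor (e.g. w1 R w1).
Euclidean (axiom 5): no — w1 R w2 and w1 R w3, but not w2 R w3.
Transitive (axiom 4): no — w1 R w2 and w2 R w4, but not w1 R w4.
Reflexive (axiom T): yes — every world is R-related to itself.
So F validates K, D; KD45 would additionally require R to be Euclidean and transitive. The strongest is D.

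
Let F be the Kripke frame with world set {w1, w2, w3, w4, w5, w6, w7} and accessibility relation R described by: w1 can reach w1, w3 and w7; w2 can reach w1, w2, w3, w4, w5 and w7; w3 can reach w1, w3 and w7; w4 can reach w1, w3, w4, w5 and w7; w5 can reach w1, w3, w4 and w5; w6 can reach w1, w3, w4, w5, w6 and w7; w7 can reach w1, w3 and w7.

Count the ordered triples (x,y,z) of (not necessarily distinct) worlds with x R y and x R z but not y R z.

Enumerating: (w2,w1,w2), (w2,w1,w4), (w2,w1,w5), (w2,w3,w2), (w2,w3,w4), (w2,w3,w5), (w2,w4,w2), (w2,w5,w2), (w2,w5,w7), (w2,w7,w2), (w2,w7,w4), (w2,w7,w5), … and 23 more.
Total: 35.

35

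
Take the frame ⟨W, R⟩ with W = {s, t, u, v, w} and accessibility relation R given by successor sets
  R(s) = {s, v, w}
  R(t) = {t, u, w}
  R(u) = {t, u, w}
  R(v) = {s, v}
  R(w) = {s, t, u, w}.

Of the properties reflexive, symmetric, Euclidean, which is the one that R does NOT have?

Reflexive: yes — every world is R-related to itself.
Symmetric: yes — every pair in R has its reverse in R.
Euclidean: no — s R v and s R w, but not v R w.
Only Euclidean fails.

Euclidean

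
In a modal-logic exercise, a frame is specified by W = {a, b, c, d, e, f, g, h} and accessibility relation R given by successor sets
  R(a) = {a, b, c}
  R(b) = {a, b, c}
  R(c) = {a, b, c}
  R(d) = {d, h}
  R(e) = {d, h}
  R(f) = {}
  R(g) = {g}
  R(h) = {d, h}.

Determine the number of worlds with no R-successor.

Enumerating: f.

1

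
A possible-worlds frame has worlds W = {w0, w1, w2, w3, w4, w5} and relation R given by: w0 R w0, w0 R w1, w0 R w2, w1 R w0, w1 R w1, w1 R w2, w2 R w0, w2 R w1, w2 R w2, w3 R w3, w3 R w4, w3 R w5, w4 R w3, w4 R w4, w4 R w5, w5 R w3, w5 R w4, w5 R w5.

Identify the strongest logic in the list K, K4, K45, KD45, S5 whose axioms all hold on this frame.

Transitive (axiom 4): yes — every two-step R-path is closed by a direct edge.
Euclidean (axiom 5): yes — any two successors of a common world are R-related.
Serial (axiom D): yes — every world has a successor (e.g. w0 R w0).
Reflexive (axiom T): yes — every world is R-related to itself.
So F validates K, K4, K45, KD45, S5. The strongest is S5.

S5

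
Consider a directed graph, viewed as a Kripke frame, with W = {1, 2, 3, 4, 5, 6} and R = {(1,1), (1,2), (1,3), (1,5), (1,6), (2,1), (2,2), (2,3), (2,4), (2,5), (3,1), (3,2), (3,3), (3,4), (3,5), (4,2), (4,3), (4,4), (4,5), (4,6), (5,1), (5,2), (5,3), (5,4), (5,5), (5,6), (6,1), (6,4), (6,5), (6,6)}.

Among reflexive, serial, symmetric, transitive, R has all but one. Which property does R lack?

transitive

Reflexive: yes — every world is R-related to itself.
Serial: yes — every world has a successor (e.g. 1 R 1).
Symmetric: yes — every pair in R has its reverse in R.
Transitive: no — 1 R 2 and 2 R 4, but not 1 R 4.
Only transitive fails.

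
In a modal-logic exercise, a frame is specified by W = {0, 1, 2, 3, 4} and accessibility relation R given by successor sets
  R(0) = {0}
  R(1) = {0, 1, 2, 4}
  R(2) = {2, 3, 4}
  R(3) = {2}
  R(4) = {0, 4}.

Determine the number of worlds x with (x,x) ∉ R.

1

Enumerating: 3.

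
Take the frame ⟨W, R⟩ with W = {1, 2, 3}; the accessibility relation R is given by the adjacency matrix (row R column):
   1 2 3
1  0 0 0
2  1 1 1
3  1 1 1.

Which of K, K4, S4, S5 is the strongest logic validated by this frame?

K4

Transitive (axiom 4): yes — every two-step R-path is closed by a direct edge.
Reflexive (axiom T): no — 1 is not related to itself.
Euclidean (axiom 5): no — 2 R 1 and 2 R 3, but not 1 R 3.
So F validates K, K4; S4 would additionally require R to be reflexive. The strongest is K4.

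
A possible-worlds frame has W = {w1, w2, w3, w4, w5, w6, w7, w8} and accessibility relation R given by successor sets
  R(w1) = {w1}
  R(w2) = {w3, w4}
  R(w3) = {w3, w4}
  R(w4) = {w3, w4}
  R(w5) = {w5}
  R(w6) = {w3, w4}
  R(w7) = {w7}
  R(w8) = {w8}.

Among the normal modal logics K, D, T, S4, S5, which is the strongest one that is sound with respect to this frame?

D

Serial (axiom D): yes — every world has a successor (e.g. w1 R w1).
Reflexive (axiom T): no — w2 is not related to itself.
Transitive (axiom 4): yes — every two-step R-path is closed by a direct edge.
Euclidean (axiom 5): yes — any two successors of a common world are R-related.
So F validates K, D; T would additionally require R to be reflexive. The strongest is D.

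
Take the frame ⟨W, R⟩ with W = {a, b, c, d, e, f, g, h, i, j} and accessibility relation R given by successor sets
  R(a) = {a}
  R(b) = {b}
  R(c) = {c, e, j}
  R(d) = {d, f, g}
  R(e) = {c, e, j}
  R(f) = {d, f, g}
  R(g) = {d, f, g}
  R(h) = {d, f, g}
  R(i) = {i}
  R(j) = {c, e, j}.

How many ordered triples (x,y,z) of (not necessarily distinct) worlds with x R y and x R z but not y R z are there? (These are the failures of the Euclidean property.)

R is Euclidean; there are no such tuples.

0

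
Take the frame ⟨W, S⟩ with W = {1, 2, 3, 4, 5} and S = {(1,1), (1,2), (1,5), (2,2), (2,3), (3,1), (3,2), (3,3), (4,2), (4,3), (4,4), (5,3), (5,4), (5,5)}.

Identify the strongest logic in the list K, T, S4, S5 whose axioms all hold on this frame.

Reflexive (axiom T): yes — every world is S-related to itself.
Transitive (axiom 4): no — 1 S 2 and 2 S 3, but not 1 S 3.
Euclidean (axiom 5): no — 1 S 2 and 1 S 5, but not 2 S 5.
So F validates K, T; S4 would additionally require S to be transitive. The strongest is T.

T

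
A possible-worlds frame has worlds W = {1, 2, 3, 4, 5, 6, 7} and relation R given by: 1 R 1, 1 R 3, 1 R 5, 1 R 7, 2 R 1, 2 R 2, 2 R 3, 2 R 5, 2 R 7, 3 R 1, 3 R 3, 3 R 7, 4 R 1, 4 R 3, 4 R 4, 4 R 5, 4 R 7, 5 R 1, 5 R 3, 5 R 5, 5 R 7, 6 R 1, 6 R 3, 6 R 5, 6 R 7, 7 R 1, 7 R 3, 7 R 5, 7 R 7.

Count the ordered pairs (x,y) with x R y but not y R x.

Enumerating: (2,1), (2,3), (2,5), (2,7), (4,1), (4,3), (4,5), (4,7), (5,3), (6,1), (6,3), (6,5), (6,7).

13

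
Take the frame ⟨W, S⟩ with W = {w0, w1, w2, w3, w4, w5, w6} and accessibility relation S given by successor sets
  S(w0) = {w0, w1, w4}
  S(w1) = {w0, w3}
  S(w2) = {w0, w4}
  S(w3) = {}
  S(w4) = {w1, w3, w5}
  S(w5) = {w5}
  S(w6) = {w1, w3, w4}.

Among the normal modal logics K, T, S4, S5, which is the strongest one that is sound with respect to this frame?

Reflexive (axiom T): no — w1 is not related to itself.
Transitive (axiom 4): no — w0 S w1 and w1 S w3, but not w0 S w3.
Euclidean (axiom 5): no — w0 S w1 and w0 S w4, but not w1 S w4.
So F validates K; T would additionally require S to be reflexive. The strongest is K.

K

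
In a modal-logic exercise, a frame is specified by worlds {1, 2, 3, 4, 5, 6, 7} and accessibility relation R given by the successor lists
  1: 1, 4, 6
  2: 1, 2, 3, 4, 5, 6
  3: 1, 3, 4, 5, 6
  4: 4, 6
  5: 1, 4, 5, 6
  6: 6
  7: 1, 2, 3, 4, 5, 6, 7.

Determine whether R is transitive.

Transitive: yes — every two-step R-path is closed by a direct edge.

Yes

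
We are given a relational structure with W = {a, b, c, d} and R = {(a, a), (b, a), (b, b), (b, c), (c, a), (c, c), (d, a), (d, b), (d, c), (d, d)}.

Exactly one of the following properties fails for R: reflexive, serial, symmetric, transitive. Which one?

Reflexive: yes — every world is R-related to itself.
Serial: yes — every world has a successor (e.g. a R a).
Symmetric: no — b R a but not a R b.
Transitive: yes — every two-step R-path is closed by a direct edge.
Only symmetric fails.

symmetric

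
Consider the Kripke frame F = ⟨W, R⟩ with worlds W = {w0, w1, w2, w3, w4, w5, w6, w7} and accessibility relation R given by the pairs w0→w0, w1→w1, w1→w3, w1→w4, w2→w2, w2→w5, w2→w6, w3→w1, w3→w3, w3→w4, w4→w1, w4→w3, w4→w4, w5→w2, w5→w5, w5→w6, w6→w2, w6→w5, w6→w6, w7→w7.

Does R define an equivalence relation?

Yes

Reflexive: yes — every world is R-related to itself.
Symmetric: yes — every pair in R has its reverse in R.
Transitive: yes — every two-step R-path is closed by a direct edge.
So R is an equivalence relation.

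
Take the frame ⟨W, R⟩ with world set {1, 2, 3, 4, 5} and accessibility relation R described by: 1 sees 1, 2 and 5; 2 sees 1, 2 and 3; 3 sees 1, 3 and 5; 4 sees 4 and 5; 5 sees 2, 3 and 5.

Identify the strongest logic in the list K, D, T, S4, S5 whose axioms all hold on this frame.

Serial (axiom D): yes — every world has a successor (e.g. 1 R 1).
Reflexive (axiom T): yes — every world is R-related to itself.
Transitive (axiom 4): no — 1 R 2 and 2 R 3, but not 1 R 3.
Euclidean (axiom 5): no — 1 R 2 and 1 R 5, but not 2 R 5.
So F validates K, D, T; S4 would additionally require R to be transitive. The strongest is T.

T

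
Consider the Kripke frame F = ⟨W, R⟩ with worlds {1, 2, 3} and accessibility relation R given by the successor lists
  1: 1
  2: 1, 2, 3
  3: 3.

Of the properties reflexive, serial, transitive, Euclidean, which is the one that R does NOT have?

Euclidean

Reflexive: yes — every world is R-related to itself.
Serial: yes — every world has a successor (e.g. 1 R 1).
Transitive: yes — every two-step R-path is closed by a direct edge.
Euclidean: no — 2 R 1 and 2 R 3, but not 1 R 3.
Only Euclidean fails.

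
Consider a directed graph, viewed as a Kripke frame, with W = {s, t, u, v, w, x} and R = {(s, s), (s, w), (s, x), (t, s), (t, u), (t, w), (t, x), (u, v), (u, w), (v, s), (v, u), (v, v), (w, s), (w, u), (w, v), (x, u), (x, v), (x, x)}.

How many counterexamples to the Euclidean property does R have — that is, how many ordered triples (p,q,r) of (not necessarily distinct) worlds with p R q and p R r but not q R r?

Enumerating: (s,w,w), (s,w,x), (s,x,s), (s,x,w), (t,s,u), (t,u,s), (t,u,u), (t,u,x), (t,w,w), (t,w,x), (t,x,s), (t,x,w), … and 13 more.
Total: 25.

25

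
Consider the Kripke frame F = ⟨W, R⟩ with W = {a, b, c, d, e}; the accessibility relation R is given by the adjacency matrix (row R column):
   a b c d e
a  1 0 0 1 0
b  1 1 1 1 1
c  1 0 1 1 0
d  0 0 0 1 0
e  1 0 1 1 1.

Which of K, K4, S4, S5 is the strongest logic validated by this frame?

Transitive (axiom 4): yes — every two-step R-path is closed by a direct edge.
Reflexive (axiom T): yes — every world is R-related to itself.
Euclidean (axiom 5): no — b R a and b R c, but not a R c.
So F validates K, K4, S4; S5 would additionally require R to be Euclidean. The strongest is S4.

S4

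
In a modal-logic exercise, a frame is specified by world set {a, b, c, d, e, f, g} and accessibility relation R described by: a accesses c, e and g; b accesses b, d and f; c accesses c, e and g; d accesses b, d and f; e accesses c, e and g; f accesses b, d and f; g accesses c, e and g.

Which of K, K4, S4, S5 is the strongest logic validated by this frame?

K4

Transitive (axiom 4): yes — every two-step R-path is closed by a direct edge.
Reflexive (axiom T): no — a is not related to itself.
Euclidean (axiom 5): yes — any two successors of a common world are R-related.
So F validates K, K4; S4 would additionally require R to be reflexive. The strongest is K4.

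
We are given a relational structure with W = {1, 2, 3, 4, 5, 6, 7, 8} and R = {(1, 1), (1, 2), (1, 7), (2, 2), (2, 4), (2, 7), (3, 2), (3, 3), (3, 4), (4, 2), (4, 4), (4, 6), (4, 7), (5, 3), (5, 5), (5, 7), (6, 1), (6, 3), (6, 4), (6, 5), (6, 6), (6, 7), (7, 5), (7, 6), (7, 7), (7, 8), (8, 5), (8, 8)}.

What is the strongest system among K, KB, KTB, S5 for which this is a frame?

K

Symmetric (axiom B): no — 1 R 2 but not 2 R 1.
Reflexive (axiom T): yes — every world is R-related to itself.
Euclidean (axiom 5): no — 1 R 7 and 1 R 2, but not 7 R 2.
So F validates K; KB would additionally require R to be symmetric. The strongest is K.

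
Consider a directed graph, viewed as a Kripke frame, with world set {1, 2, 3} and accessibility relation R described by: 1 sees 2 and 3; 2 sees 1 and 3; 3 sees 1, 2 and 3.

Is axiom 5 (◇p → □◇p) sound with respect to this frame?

By correspondence theory, 5 is valid on a frame iff R is Euclidean.
Euclidean: no — 1 R 2 and 1 R 2, but not 2 R 2.

No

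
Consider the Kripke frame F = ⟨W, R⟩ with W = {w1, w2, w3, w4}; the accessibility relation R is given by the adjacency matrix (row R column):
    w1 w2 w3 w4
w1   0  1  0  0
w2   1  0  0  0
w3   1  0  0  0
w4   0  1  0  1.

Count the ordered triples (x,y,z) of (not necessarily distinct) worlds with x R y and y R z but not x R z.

Enumerating: (w1,w2,w1), (w2,w1,w2), (w3,w1,w2), (w4,w2,w1).

4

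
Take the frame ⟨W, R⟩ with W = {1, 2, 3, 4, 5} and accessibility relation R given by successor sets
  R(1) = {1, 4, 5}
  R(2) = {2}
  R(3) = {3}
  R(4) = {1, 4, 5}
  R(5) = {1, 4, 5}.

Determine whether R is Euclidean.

Yes

Euclidean: yes — any two successors of a common world are R-related.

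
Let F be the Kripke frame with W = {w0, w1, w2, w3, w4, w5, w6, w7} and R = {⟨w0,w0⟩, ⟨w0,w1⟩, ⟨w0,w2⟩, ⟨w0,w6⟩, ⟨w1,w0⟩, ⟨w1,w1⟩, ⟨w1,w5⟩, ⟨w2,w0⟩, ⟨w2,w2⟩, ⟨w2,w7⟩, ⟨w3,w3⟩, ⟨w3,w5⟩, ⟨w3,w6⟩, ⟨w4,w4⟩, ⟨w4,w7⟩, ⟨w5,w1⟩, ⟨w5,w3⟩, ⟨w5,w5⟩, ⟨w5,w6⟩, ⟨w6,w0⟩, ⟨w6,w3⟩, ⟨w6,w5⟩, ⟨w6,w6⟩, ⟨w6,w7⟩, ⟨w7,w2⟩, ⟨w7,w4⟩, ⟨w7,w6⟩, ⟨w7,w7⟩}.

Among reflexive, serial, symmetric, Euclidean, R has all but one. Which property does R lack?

Reflexive: yes — every world is R-related to itself.
Serial: yes — every world has a successor (e.g. w0 R w0).
Symmetric: yes — every pair in R has its reverse in R.
Euclidean: no — w0 R w1 and w0 R w2, but not w1 R w2.
Only Euclidean fails.

Euclidean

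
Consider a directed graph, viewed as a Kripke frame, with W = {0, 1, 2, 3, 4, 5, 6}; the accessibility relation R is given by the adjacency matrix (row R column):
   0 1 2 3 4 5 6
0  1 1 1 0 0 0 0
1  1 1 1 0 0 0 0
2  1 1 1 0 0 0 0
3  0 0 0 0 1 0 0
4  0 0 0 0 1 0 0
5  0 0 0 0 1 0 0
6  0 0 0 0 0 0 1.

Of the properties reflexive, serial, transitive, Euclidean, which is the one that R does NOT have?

reflexive

Reflexive: no — 3 is not related to itself.
Serial: yes — every world has a successor (e.g. 0 R 0).
Transitive: yes — every two-step R-path is closed by a direct edge.
Euclidean: yes — any two successors of a common world are R-related.
Only reflexive fails.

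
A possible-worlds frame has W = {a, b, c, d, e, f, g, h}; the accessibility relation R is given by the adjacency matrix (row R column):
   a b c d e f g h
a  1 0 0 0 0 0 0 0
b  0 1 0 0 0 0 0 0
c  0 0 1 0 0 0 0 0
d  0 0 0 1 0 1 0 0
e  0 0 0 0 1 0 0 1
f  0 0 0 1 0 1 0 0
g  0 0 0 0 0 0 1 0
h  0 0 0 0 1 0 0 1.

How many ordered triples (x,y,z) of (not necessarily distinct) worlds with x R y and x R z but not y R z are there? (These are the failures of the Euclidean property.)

0

R is Euclidean; there are no such tuples.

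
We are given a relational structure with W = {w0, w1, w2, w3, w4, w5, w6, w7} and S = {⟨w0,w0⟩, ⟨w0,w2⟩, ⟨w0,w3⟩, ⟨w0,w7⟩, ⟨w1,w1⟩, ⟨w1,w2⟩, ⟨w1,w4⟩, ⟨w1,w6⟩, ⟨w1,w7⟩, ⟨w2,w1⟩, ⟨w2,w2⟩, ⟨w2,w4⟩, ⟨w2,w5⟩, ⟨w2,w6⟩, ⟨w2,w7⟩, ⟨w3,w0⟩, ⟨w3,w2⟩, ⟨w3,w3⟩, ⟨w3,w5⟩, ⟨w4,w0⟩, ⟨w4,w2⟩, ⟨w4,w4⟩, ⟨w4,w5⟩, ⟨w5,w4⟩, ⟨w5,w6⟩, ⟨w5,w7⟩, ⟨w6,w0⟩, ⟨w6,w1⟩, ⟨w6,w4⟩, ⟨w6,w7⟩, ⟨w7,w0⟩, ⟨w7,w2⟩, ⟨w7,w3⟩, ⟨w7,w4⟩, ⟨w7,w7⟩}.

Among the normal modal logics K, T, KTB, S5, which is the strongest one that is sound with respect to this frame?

Reflexive (axiom T): no — w5 is not related to itself.
Symmetric (axiom B): no — w0 S w2 but not w2 S w0.
Euclidean (axiom 5): no — w0 S w2 and w0 S w3, but not w2 S w3.
So F validates K; T would additionally require S to be reflexive. The strongest is K.

K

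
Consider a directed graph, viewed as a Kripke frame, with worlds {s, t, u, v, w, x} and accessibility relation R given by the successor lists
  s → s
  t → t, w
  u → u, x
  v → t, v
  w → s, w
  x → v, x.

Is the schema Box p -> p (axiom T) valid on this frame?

By correspondence theory, T is valid on a frame iff R is reflexive.
Reflexive: yes — every world is R-related to itself.

Yes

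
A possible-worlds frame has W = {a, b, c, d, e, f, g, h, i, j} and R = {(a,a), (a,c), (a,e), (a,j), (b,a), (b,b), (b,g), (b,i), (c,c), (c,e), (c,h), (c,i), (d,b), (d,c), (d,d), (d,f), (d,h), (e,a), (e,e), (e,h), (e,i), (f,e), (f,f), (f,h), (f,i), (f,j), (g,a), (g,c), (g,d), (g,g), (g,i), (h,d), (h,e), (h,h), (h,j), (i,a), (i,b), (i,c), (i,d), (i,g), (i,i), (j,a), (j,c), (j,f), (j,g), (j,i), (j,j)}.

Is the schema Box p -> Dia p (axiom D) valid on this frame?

The schema D characterises exactly the serial frames.
Serial: yes — every world has a successor (e.g. a R a).

Yes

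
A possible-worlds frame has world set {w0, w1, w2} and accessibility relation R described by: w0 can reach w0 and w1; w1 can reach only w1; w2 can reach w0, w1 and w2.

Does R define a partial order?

Reflexive: yes — every world is R-related to itself.
Transitive: yes — every two-step R-path is closed by a direct edge.
Antisymmetric: yes — no distinct pair is related both ways.
So R is a partial order.

Yes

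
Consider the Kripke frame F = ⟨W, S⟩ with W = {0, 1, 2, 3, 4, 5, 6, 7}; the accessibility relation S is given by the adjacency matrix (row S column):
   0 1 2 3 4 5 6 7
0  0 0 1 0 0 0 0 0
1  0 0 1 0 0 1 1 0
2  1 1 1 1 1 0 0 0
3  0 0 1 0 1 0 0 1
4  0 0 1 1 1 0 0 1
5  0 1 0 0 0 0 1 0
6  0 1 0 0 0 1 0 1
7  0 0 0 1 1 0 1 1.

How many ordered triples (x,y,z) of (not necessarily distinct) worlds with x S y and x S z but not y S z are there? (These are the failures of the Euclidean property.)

38

Enumerating: (1,2,5), (1,2,6), (1,5,2), (1,5,5), (1,6,2), (1,6,6), (2,0,0), (2,0,1), (2,0,3), (2,0,4), (2,1,0), (2,1,1), … and 26 more.
Total: 38.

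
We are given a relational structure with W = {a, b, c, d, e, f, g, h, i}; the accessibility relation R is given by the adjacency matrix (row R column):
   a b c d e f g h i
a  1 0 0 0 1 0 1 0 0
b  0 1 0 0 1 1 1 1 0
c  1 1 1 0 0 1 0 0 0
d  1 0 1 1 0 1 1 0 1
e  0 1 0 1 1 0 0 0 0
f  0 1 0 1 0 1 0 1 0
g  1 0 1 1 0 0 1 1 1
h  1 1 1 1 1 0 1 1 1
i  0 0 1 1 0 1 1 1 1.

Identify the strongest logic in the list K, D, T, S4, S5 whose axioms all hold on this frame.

Serial (axiom D): yes — every world has a successor (e.g. a R a).
Reflexive (axiom T): yes — every world is R-related to itself.
Transitive (axiom 4): no — a R e and e R b, but not a R b.
Euclidean (axiom 5): no — a R e and a R g, but not e R g.
So F validates K, D, T; S4 would additionally require R to be transitive. The strongest is T.

T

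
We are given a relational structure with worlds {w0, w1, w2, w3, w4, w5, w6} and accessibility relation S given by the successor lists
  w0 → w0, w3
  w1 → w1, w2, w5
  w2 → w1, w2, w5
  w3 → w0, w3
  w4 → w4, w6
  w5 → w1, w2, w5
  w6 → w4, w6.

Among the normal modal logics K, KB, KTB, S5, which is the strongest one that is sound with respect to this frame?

S5

Symmetric (axiom B): yes — every pair in S has its reverse in S.
Reflexive (axiom T): yes — every world is S-related to itself.
Euclidean (axiom 5): yes — any two successors of a common world are S-related.
So F validates K, KB, KTB, S5. The strongest is S5.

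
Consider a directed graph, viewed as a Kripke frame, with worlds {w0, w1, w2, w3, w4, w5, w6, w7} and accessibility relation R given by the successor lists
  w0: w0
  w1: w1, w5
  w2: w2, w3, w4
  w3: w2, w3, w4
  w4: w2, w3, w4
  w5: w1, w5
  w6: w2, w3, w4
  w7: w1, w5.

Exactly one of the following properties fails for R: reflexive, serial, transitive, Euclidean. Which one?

Reflexive: no — w6 is not related to itself.
Serial: yes — every world has a successor (e.g. w0 R w0).
Transitive: yes — every two-step R-path is closed by a direct edge.
Euclidean: yes — any two successors of a common world are R-related.
Only reflexive fails.

reflexive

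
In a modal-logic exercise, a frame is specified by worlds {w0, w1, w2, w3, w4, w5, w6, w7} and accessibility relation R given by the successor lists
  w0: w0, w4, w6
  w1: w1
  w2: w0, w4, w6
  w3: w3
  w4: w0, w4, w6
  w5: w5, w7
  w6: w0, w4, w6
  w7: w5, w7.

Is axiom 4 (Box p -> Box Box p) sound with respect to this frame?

Yes

Axiom 4 corresponds to the accessibility relation being transitive.
Transitive: yes — every two-step R-path is closed by a direct edge.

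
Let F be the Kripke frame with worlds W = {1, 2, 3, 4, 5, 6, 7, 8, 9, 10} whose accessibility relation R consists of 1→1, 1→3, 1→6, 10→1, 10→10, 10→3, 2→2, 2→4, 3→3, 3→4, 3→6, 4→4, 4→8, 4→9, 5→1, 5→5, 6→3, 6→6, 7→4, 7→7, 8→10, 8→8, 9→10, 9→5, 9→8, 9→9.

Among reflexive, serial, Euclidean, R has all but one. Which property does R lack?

Euclidean

Reflexive: yes — every world is R-related to itself.
Serial: yes — every world has a successor (e.g. 1 R 1).
Euclidean: no — 10 R 3 and 10 R 1, but not 3 R 1.
Only Euclidean fails.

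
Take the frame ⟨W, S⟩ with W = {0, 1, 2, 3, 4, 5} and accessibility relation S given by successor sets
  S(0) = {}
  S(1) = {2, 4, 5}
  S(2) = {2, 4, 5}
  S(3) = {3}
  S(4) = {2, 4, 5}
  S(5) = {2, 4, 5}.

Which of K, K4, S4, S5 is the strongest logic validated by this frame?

K4

Transitive (axiom 4): yes — every two-step S-path is closed by a direct edge.
Reflexive (axiom T): no — 0 is not related to itself.
Euclidean (axiom 5): yes — any two successors of a common world are S-related.
So F validates K, K4; S4 would additionally require S to be reflexive. The strongest is K4.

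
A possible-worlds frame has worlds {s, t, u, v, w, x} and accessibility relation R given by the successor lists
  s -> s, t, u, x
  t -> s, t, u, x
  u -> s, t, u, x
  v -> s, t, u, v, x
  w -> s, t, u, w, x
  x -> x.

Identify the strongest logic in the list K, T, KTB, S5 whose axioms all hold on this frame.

Reflexive (axiom T): yes — every world is R-related to itself.
Symmetric (axiom B): no — s R x but not x R s.
Euclidean (axiom 5): no — s R x and s R t, but not x R t.
So F validates K, T; KTB would additionally require R to be symmetric. The strongest is T.

T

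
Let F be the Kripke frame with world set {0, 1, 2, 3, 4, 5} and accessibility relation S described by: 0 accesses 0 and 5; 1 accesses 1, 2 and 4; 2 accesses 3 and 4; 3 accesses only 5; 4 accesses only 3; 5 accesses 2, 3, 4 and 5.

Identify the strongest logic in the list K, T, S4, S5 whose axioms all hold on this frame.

K

Reflexive (axiom T): no — 2 is not related to itself.
Transitive (axiom 4): no — 0 S 5 and 5 S 2, but not 0 S 2.
Euclidean (axiom 5): no — 1 S 4 and 1 S 2, but not 4 S 2.
So F validates K; T would additionally require S to be reflexive. The strongest is K.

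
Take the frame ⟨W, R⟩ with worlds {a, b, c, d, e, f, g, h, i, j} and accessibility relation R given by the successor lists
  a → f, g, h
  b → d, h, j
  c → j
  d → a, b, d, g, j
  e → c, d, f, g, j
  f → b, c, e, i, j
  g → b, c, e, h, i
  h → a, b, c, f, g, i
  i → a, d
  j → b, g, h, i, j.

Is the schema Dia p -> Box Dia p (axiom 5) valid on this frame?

Axiom 5 corresponds to the accessibility relation being Euclidean.
Euclidean: no — a R f and a R g, but not f R g.

No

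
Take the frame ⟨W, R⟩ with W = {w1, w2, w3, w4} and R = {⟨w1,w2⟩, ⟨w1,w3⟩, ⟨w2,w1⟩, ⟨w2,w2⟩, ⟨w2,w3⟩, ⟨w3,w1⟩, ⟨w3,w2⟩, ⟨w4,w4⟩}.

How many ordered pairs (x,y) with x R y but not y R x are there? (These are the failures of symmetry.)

0

R is symmetric; there are no such tuples.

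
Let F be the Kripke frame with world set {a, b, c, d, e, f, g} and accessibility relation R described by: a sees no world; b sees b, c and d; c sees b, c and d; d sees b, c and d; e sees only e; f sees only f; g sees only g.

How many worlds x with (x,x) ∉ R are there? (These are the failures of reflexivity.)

1

Enumerating: a.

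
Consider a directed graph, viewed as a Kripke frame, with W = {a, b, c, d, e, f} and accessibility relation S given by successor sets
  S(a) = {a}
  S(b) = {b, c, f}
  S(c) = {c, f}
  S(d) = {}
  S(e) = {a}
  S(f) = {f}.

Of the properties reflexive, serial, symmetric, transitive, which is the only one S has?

Reflexive: no — d is not related to itself.
Serial: no — d has no S-successor.
Symmetric: no — b S c but not c S b.
Transitive: yes — every two-step S-path is closed by a direct edge.
Only transitive holds.

transitive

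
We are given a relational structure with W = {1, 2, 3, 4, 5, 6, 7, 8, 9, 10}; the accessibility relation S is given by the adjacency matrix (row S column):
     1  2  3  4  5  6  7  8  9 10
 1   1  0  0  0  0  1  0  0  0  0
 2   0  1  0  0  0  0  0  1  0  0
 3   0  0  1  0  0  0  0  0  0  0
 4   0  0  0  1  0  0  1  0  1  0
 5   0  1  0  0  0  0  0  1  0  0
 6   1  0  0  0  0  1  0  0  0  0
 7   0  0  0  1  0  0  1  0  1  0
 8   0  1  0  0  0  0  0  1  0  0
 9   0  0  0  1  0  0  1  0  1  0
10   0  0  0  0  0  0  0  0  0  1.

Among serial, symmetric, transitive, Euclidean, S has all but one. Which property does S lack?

Serial: yes — every world has a successor (e.g. 1 S 1).
Symmetric: no — 5 S 2 but not 2 S 5.
Transitive: yes — every two-step S-path is closed by a direct edge.
Euclidean: yes — any two successors of a common world are S-related.
Only symmetric fails.

symmetric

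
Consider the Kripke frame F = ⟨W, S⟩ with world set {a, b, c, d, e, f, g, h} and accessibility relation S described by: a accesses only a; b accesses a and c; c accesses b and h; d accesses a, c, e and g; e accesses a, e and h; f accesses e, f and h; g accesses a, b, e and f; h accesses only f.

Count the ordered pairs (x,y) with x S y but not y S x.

Enumerating: (b,a), (c,h), (d,a), (d,c), (d,e), (d,g), (e,a), (e,h), (f,e), (g,a), (g,b), (g,e), (g,f).

13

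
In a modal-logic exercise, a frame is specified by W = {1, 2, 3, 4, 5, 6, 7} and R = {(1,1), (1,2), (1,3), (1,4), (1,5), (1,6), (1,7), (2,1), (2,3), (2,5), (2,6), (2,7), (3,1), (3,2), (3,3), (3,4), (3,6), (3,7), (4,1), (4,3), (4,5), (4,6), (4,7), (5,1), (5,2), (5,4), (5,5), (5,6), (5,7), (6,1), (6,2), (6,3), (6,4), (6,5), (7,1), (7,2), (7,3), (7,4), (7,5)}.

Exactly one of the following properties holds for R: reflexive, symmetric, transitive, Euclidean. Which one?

Reflexive: no — 2 is not related to itself.
Symmetric: yes — every pair in R has its reverse in R.
Transitive: no — 2 R 1 and 1 R 4, but not 2 R 4.
Euclidean: no — 1 R 2 and 1 R 4, but not 2 R 4.
Only symmetric holds.

symmetric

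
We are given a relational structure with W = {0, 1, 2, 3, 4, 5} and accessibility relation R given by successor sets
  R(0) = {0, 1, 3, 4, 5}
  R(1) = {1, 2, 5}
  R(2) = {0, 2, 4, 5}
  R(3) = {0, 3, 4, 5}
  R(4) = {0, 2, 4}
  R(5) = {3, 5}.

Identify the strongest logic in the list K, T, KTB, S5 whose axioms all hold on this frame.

Reflexive (axiom T): yes — every world is R-related to itself.
Symmetric (axiom B): no — 0 R 1 but not 1 R 0.
Euclidean (axiom 5): no — 0 R 1 and 0 R 3, but not 1 R 3.
So F validates K, T; KTB would additionally require R to be symmetric. The strongest is T.

T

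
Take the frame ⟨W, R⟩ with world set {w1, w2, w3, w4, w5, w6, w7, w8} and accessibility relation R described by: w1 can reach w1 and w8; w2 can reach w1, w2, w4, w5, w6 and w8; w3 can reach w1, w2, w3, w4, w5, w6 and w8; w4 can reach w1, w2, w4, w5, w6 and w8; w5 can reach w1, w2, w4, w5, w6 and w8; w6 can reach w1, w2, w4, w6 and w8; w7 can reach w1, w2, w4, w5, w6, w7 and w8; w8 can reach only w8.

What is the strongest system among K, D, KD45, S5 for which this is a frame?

D

Serial (axiom D): yes — every world has a successor (e.g. w1 R w1).
Euclidean (axiom 5): no — w2 R w1 and w2 R w4, but not w1 R w4.
Transitive (axiom 4): no — w6 R w2 and w2 R w5, but not w6 R w5.
Reflexive (axiom T): yes — every world is R-related to itself.
So F validates K, D; KD45 would additionally require R to be Euclidean and transitive. The strongest is D.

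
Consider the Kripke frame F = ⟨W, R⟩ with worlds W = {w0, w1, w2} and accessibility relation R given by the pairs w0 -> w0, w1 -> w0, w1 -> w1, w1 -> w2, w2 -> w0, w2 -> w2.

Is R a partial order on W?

Yes

Reflexive: yes — every world is R-related to itself.
Transitive: yes — every two-step R-path is closed by a direct edge.
Antisymmetric: yes — no distinct pair is related both ways.
So R is a partial order.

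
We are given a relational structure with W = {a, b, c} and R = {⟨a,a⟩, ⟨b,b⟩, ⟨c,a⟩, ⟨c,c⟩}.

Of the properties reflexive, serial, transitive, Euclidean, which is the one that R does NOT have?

Reflexive: yes — every world is R-related to itself.
Serial: yes — every world has a successor (e.g. a R a).
Transitive: yes — every two-step R-path is closed by a direct edge.
Euclidean: no — c R a and c R c, but not a R c.
Only Euclidean fails.

Euclidean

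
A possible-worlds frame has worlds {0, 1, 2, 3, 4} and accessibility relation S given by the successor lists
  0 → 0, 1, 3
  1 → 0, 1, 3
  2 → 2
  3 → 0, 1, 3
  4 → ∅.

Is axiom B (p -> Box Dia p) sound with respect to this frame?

By correspondence theory, B is valid on a frame iff S is symmetric.
Symmetric: yes — every pair in S has its reverse in S.

Yes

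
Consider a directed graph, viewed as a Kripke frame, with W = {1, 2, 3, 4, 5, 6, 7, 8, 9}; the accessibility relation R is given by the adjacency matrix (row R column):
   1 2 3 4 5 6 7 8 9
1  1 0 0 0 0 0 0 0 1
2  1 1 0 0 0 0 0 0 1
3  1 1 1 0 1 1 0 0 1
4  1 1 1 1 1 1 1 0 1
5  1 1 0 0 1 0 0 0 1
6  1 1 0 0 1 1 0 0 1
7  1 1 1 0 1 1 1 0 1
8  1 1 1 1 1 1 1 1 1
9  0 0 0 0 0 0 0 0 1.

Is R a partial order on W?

Yes

Reflexive: yes — every world is R-related to itself.
Transitive: yes — every two-step R-path is closed by a direct edge.
Antisymmetric: yes — no distinct pair is related both ways.
So R is a partial order.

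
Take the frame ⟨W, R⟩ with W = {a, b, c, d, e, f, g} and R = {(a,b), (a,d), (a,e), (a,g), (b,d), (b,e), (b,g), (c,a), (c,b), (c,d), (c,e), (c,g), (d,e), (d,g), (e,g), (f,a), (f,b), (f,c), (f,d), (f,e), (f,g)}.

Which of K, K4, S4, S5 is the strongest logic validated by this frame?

Transitive (axiom 4): yes — every two-step R-path is closed by a direct edge.
Reflexive (axiom T): no — a is not related to itself.
Euclidean (axiom 5): no — a R d and a R b, but not d R b.
So F validates K, K4; S4 would additionally require R to be reflexive. The strongest is K4.

K4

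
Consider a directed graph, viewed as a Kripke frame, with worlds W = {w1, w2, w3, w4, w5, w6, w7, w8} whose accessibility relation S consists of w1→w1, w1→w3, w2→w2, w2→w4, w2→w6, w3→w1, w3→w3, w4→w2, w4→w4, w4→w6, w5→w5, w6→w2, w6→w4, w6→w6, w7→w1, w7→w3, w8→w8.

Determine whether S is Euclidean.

Euclidean: yes — any two successors of a common world are S-related.

Yes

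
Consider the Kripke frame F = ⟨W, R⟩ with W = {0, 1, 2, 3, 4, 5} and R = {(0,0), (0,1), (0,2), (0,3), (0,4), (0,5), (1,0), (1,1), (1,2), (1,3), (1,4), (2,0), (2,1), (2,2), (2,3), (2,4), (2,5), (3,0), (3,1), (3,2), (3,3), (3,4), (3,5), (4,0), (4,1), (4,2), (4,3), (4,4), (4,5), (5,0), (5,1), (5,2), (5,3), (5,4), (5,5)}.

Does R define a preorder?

No

Reflexive: yes — every world is R-related to itself.
Transitive: no — 1 R 0 and 0 R 5, but not 1 R 5.
So R is not a preorder.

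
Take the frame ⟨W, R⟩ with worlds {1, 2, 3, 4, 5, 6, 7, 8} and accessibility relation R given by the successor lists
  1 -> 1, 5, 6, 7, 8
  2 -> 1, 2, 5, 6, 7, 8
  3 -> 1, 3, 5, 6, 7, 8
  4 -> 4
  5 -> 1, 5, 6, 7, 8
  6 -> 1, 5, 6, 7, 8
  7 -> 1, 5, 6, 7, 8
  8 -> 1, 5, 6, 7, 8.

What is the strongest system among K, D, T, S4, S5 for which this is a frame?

Serial (axiom D): yes — every world has a successor (e.g. 1 R 1).
Reflexive (axiom T): yes — every world is R-related to itself.
Transitive (axiom 4): yes — every two-step R-path is closed by a direct edge.
Euclidean (axiom 5): no — 2 R 1 and 2 R 2, but not 1 R 2.
So F validates K, D, T, S4; S5 would additionally require R to be Euclidean. The strongest is S4.

S4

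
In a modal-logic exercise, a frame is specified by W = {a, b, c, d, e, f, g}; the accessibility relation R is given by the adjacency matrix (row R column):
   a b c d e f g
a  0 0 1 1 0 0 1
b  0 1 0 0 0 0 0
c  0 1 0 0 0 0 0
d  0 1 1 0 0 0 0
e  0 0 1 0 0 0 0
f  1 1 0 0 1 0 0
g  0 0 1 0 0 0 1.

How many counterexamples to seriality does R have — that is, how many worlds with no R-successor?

0

R is serial; there are no such worlds.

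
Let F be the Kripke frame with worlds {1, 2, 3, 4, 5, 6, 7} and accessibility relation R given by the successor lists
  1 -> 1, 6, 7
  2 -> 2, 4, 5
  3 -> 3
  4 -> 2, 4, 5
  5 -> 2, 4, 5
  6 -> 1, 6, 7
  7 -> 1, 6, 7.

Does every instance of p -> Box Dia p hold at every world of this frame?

The schema B characterises exactly the symmetric frames.
Symmetric: yes — every pair in R has its reverse in R.

Yes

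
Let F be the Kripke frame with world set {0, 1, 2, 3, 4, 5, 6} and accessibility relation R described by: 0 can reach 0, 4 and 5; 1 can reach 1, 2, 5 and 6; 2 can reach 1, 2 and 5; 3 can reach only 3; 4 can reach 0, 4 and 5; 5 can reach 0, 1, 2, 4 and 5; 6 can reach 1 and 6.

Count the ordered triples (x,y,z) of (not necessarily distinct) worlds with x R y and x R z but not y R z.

Enumerating: (1,2,6), (1,5,6), (1,6,2), (1,6,5), (5,0,1), (5,0,2), (5,1,0), (5,1,4), (5,2,0), (5,2,4), (5,4,1), (5,4,2).

12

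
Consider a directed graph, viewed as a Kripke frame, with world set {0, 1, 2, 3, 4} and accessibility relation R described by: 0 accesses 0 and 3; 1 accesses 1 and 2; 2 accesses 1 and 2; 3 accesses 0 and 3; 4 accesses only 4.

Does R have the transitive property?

Transitive: yes — every two-step R-path is closed by a direct edge.

Yes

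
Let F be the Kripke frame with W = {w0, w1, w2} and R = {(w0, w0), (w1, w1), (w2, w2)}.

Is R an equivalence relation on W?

Reflexive: yes — every world is R-related to itself.
Symmetric: yes — every pair in R has its reverse in R.
Transitive: yes — every two-step R-path is closed by a direct edge.
So R is an equivalence relation.

Yes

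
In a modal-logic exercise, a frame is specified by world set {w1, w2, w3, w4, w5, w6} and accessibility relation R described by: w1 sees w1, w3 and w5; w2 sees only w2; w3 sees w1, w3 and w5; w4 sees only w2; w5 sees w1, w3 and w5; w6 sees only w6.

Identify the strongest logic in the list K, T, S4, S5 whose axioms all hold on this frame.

K

Reflexive (axiom T): no — w4 is not related to itself.
Transitive (axiom 4): yes — every two-step R-path is closed by a direct edge.
Euclidean (axiom 5): yes — any two successors of a common world are R-related.
So F validates K; T would additionally require R to be reflexive. The strongest is K.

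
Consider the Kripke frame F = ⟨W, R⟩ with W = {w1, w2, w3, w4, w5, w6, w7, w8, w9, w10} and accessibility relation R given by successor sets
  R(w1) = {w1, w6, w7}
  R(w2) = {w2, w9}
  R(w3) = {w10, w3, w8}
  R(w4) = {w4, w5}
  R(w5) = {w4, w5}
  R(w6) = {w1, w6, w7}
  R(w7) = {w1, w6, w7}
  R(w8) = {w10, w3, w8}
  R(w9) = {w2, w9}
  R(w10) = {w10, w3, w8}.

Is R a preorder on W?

Reflexive: yes — every world is R-related to itself.
Transitive: yes — every two-step R-path is closed by a direct edge.
So R is a preorder.

Yes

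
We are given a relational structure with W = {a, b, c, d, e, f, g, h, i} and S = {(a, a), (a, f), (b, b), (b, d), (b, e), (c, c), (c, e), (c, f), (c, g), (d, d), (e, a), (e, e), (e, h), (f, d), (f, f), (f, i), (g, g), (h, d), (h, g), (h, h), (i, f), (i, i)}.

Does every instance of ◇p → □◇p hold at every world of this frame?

No

By correspondence theory, 5 is valid on a frame iff S is Euclidean.
Euclidean: no — b S d and b S e, but not d S e.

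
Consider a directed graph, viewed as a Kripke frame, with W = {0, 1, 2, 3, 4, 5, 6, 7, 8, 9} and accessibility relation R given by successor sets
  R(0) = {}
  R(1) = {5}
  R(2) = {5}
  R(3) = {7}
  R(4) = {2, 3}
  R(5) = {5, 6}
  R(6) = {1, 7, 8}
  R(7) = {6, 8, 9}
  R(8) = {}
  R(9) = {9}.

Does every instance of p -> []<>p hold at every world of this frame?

The schema B characterises exactly the symmetric frames.
Symmetric: no — 1 R 5 but not 5 R 1.

No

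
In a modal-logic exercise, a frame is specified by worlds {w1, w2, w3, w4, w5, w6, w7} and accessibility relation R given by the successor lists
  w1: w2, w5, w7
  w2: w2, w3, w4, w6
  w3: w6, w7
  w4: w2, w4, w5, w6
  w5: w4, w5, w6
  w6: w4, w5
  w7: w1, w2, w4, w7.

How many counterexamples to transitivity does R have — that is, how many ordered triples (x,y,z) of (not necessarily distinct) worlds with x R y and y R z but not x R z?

25

Enumerating: (w1,w2,w3), (w1,w2,w4), (w1,w2,w6), (w1,w5,w4), (w1,w5,w6), (w1,w7,w1), (w1,w7,w4), (w2,w3,w7), (w2,w4,w5), (w2,w6,w5), (w3,w6,w4), (w3,w6,w5), … and 13 more.
Total: 25.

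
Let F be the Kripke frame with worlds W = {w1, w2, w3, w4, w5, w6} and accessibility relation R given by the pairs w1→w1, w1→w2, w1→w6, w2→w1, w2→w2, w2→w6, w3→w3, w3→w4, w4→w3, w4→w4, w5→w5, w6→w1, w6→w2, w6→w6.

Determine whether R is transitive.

Transitive: yes — every two-step R-path is closed by a direct edge.

Yes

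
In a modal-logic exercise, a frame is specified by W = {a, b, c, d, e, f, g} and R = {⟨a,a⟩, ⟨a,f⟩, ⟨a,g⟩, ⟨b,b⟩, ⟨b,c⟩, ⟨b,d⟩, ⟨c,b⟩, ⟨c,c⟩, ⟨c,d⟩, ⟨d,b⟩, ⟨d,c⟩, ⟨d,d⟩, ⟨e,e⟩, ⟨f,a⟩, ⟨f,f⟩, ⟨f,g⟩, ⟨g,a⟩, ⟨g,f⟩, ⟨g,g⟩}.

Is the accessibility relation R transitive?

Yes

Transitive: yes — every two-step R-path is closed by a direct edge.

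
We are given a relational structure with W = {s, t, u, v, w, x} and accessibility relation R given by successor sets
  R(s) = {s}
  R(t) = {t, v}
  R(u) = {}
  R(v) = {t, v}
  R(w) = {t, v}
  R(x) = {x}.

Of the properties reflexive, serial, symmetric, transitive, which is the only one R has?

transitive

Reflexive: no — u is not related to itself.
Serial: no — u has no R-successor.
Symmetric: no — w R t but not t R w.
Transitive: yes — every two-step R-path is closed by a direct edge.
Only transitive holds.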